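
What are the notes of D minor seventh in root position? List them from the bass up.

D, F, A, C

The chord tones are D–F–A–C. With the root (D) lowest for root position: D, F, A, C.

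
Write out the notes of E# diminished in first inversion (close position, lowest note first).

G#, B, E#

E# diminished is E#–G#–B. First inversion puts the third (G#) in the bass, with the remaining tones above: G#, B, E#.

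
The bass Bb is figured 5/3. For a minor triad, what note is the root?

Bb

The figures 5/3 mean the root of the chord is in the bass. If Bb is the root of a minor triad, the root is Bb (chord tones Bb–Db–F).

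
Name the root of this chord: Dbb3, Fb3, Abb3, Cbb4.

Dbb, Fb, Abb, Cbb are the tones of a Dbb dominant seventh chord (Dbb–Fb–Abb–Cbb), making Dbb the root.

Dbb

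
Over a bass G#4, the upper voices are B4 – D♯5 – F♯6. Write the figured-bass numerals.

The notes G#, B, D#, F# stack in thirds as G#–B–D#–F# — a G# minor seventh chord. The bass G# is the root, so this is root position: figured 7.

7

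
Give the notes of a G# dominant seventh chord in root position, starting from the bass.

G# dominant seventh is G#–B#–D#–F#. Root position puts the root (G#) in the bass, with the remaining tones above: G#, B#, D#, F#.

G#, B#, D#, F#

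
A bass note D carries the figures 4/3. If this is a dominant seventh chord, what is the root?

G

The figures 4/3 mean the fifth of the chord is in the bass. If D is the fifth of a dominant seventh chord, the root is G (chord tones G–B–D–F).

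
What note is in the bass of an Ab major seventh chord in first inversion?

C

In first inversion the third is lowest. For Ab major seventh (Ab–C–Eb–G) that is C.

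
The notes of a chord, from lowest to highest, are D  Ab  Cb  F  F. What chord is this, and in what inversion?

D diminished seventh, root position

Reducing to letter names: D, Ab, Cb, F. These stack in thirds as D–F–Ab–Cb — a D diminished seventh chord.
The lowest note is D, the root of the chord, so this is root position (figured bass 7).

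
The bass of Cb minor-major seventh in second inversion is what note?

Gb

The fifth of Cb minor-major seventh (Cb–Ebb–Gb–Bb) is Gb; that is the bass in second inversion.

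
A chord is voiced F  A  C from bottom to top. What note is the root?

F

The distinct letter names are F, A, C. Arranged as a stack of thirds they read F–A–C, so F is the root (an F major triad).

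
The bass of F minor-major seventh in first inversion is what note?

Ab

In first inversion the third is lowest. For F minor-major seventh (F–Ab–C–E) that is Ab.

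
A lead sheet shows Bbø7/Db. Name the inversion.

first inversion

Bbø7/Db means Bb half-diminished seventh with Db in the bass. Db is the third of Bb half-diminished seventh (Bb–Db–Fb–Ab), so this is first inversion.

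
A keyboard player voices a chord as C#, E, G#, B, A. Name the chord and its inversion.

A major ninth, first inversion

The pitch classes C#, E, G#, B, A arrange in thirds as A–C#–E–G#–B: an A major ninth chord.
C# is the third of A major ninth; third in the bass means first inversion.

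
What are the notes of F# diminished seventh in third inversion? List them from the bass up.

Eb, F#, A, C

The chord tones are F#–A–C–Eb. With the seventh (Eb) lowest for third inversion: Eb, F#, A, C.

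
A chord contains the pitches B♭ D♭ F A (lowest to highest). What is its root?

Bb, Db, F, A are the tones of a Bb minor-major seventh chord (Bb–Db–F–A), making Bb the root.

Bb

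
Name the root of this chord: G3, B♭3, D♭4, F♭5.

G

Reordering G, Bb, Db, Fb into stacked thirds gives G–Bb–Db–Fb; the bottom of that stack, G, is the root.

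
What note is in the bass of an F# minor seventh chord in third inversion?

E

In third inversion the seventh is lowest. For F# minor seventh (F#–A–C#–E) that is E.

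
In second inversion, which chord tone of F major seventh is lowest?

C

The fifth of F major seventh (F–A–C–E) is C; that is the bass in second inversion.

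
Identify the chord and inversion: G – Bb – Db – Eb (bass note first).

The pitch classes G, Bb, Db, Eb arrange in thirds as Eb–G–Bb–Db: an Eb dominant seventh chord.
The lowest note is G, the third of the chord, so this is first inversion (figured bass 6/5).

Eb dominant seventh, first inversion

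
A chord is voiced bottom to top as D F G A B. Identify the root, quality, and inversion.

G dominant ninth, second inversion

The pitch classes D, F, G, A, B arrange in thirds as G–B–D–F–A: a G dominant ninth chord.
With the fifth (D) in the bass, the chord is in second inversion.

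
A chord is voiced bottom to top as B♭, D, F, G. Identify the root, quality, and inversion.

G minor seventh, first inversion

Reducing to letter names: Bb, D, F, G. These stack in thirds as G–Bb–D–F — a G minor seventh chord.
With the third (Bb) in the bass, the chord is in first inversion (figured bass 6/5).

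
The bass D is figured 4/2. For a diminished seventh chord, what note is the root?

E#

The figures 4/2 mean the seventh of the chord is in the bass. If D is the seventh of a diminished seventh chord, the root is E# (chord tones E#–G#–B–D).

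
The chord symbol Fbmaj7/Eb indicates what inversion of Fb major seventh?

Fbmaj7/Eb means Fb major seventh with Eb in the bass. Eb is the seventh of Fb major seventh (Fb–Ab–Cb–Eb), so this is third inversion.

third inversion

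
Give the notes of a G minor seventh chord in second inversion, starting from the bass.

D, F, G, Bb

Spelling G minor seventh: G–Bb–D–F. In second inversion the fifth is bass, giving D, F, G, Bb from the bottom.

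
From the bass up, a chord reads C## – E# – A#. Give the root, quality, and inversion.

The distinct note names are C##, E#, A#. Stacked in thirds they read A#–C##–E#, which is a major triad on A#.
The lowest note is C##, the third of the chord, so this is first inversion (figured bass 6).

A# major, first inversion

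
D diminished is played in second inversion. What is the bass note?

In second inversion the fifth is lowest. For D diminished (D–F–Ab) that is Ab.

Ab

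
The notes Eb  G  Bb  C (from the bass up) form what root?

C

Eb, G, Bb, C are the tones of a C minor seventh chord (C–Eb–G–Bb), making C the root.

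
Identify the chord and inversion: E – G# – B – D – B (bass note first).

Reducing to letter names: E, G#, B, D. These stack in thirds as E–G#–B–D — an E dominant seventh chord.
With the root (E) in the bass, the chord is in root position (figured bass 7).

E dominant seventh, root position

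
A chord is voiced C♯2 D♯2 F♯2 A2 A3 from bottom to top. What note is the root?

C#, D#, F#, A are the tones of a D# half-diminished seventh chord (D#–F#–A–C#), making D# the root.

D#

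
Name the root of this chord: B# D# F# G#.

B#, D#, F#, G# are the tones of a G# dominant seventh chord (G#–B#–D#–F#), making G# the root.

G#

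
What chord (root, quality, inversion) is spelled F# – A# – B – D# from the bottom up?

B major seventh, second inversion

The distinct note names are F#, A#, B, D#. Stacked in thirds they read B–D#–F#–A#, which is a major seventh chord on B.
With the fifth (F#) in the bass, the chord is in second inversion (figured bass 4/3).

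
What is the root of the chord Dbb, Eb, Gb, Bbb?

Eb

Reordering Dbb, Eb, Gb, Bbb into stacked thirds gives Eb–Gb–Bbb–Dbb; the bottom of that stack, Eb, is the root.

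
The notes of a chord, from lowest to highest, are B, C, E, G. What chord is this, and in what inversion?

C major seventh, third inversion

Reducing to letter names: B, C, E, G. These stack in thirds as C–E–G–B — a C major seventh chord.
The lowest note is B, the seventh of the chord, so this is third inversion (figured bass 4/2).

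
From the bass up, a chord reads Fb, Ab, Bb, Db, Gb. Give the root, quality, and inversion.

The pitch classes Fb, Ab, Bb, Db, Gb arrange in thirds as Gb–Bb–Db–Fb–Ab: a Gb dominant ninth chord.
The lowest note is Fb, the seventh of the chord, so this is third inversion.

Gb dominant ninth, third inversion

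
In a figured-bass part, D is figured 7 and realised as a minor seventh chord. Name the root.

D

The figures 7 mean the root of the chord is in the bass. If D is the root of a minor seventh chord, the root is D (chord tones D–F–A–C).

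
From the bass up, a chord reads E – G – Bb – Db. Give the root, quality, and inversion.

E diminished seventh, root position

The pitch classes E, G, Bb, Db arrange in thirds as E–G–Bb–Db: an E diminished seventh chord.
The lowest note is E, the root of the chord, so this is root position (figured bass 7).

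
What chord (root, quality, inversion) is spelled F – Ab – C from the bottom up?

F minor, root position

Reducing to letter names: F, Ab, C. These stack in thirds as F–Ab–C — an F minor triad.
The lowest note is F, the root of the chord, so this is root position (figured bass 5/3).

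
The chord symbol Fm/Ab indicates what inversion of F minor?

first inversion

Fm/Ab means F minor with Ab in the bass. Ab is the third of F minor (F–Ab–C), so this is first inversion.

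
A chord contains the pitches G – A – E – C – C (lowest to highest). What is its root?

A

The distinct letter names are G, A, E, C. Arranged as a stack of thirds they read A–C–E–G, so A is the root (an A minor seventh chord).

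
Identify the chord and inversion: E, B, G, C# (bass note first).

C# half-diminished seventh, first inversion

Reducing to letter names: E, B, G, C#. These stack in thirds as C#–E–G–B — a C# half-diminished seventh chord.
E is the third of C# half-diminished seventh; third in the bass means first inversion (figured bass 6/5).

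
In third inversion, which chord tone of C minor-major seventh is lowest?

C minor-major seventh is C–Eb–G–B. Third inversion places the seventh in the bass: B.

B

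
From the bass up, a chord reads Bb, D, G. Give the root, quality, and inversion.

G minor, first inversion

Reducing to letter names: Bb, D, G. These stack in thirds as G–Bb–D — a G minor triad.
Bb is the third of G minor; third in the bass means first inversion (figured bass 6).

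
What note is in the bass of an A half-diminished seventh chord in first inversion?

The third of A half-diminished seventh (A–C–Eb–G) is C; that is the bass in first inversion.

C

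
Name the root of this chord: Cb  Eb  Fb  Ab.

Fb

Reordering Cb, Eb, Fb, Ab into stacked thirds gives Fb–Ab–Cb–Eb; the bottom of that stack, Fb, is the root.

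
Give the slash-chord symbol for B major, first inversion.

First inversion of B major has the third (D#) in the bass. As a slash chord: BM/D#.

BM/D#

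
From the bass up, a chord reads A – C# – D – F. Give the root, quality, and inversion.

D minor-major seventh, second inversion

Reducing to letter names: A, C#, D, F. These stack in thirds as D–F–A–C# — a D minor-major seventh chord.
With the fifth (A) in the bass, the chord is in second inversion (figured bass 4/3).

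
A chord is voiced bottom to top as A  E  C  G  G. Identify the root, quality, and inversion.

A minor seventh, root position

The pitch classes A, E, C, G arrange in thirds as A–C–E–G: an A minor seventh chord.
The lowest note is A, the root of the chord, so this is root position (figured bass 7).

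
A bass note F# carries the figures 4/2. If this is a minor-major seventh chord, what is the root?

The figures 4/2 mean the seventh of the chord is in the bass. If F# is the seventh of a minor-major seventh chord, the root is G (chord tones G–Bb–D–F#).

G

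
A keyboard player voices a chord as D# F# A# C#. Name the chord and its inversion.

D# minor seventh, root position

The pitch classes D#, F#, A#, C# arrange in thirds as D#–F#–A#–C#: a D# minor seventh chord.
D# is the root of D# minor seventh; root in the bass means root position (figured bass 7).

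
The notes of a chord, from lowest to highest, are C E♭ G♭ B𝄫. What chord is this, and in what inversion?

C diminished seventh, root position

The distinct note names are C, Eb, Gb, Bbb. Stacked in thirds they read C–Eb–Gb–Bbb, which is a diminished seventh chord on C.
With the root (C) in the bass, the chord is in root position (figured bass 7).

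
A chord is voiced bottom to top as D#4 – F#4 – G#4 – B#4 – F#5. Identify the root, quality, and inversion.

The distinct note names are D#, F#, G#, B#. Stacked in thirds they read G#–B#–D#–F#, which is a dominant seventh chord on G#.
D# is the fifth of G# dominant seventh; fifth in the bass means second inversion (figured bass 4/3).

G# dominant seventh, second inversion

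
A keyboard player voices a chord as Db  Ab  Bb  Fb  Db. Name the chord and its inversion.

Bb half-diminished seventh, first inversion

Reducing to letter names: Db, Ab, Bb, Fb. These stack in thirds as Bb–Db–Fb–Ab — a Bb half-diminished seventh chord.
With the third (Db) in the bass, the chord is in first inversion (figured bass 6/5).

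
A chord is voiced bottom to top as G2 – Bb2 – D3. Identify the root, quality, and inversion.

The distinct note names are G, Bb, D. Stacked in thirds they read G–Bb–D, which is a minor triad on G.
With the root (G) in the bass, the chord is in root position (figured bass 5/3).

G minor, root position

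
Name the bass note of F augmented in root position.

The root of F augmented (F–A–C#) is F; that is the bass in root position.

F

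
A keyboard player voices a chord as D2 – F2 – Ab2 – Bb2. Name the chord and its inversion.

The distinct note names are D, F, Ab, Bb. Stacked in thirds they read Bb–D–F–Ab, which is a dominant seventh chord on Bb.
D is the third of Bb dominant seventh; third in the bass means first inversion (figured bass 6/5).

Bb dominant seventh, first inversion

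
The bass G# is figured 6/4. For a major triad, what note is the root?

C#

The figures 6/4 mean the fifth of the chord is in the bass. If G# is the fifth of a major triad, the root is C# (chord tones C#–E#–G#).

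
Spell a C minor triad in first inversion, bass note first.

Eb, G, C

C minor is C–Eb–G. First inversion puts the third (Eb) in the bass, with the remaining tones above: Eb, G, C.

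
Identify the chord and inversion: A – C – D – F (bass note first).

D minor seventh, second inversion

The distinct note names are A, C, D, F. Stacked in thirds they read D–F–A–C, which is a minor seventh chord on D.
The lowest note is A, the fifth of the chord, so this is second inversion (figured bass 4/3).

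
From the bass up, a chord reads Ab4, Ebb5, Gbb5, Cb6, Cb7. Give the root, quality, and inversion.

Reducing to letter names: Ab, Ebb, Gbb, Cb. These stack in thirds as Ab–Cb–Ebb–Gbb — an Ab diminished seventh chord.
The lowest note is Ab, the root of the chord, so this is root position (figured bass 7).

Ab diminished seventh, root position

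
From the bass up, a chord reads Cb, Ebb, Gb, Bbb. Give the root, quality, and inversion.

Reducing to letter names: Cb, Ebb, Gb, Bbb. These stack in thirds as Cb–Ebb–Gb–Bbb — a Cb minor seventh chord.
Cb is the root of Cb minor seventh; root in the bass means root position (figured bass 7).

Cb minor seventh, root position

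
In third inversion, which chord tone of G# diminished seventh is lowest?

F

G# diminished seventh is G#–B–D–F. Third inversion places the seventh in the bass: F.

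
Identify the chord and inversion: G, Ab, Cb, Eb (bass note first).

The pitch classes G, Ab, Cb, Eb arrange in thirds as Ab–Cb–Eb–G: an Ab minor-major seventh chord.
G is the seventh of Ab minor-major seventh; seventh in the bass means third inversion (figured bass 4/2).

Ab minor-major seventh, third inversion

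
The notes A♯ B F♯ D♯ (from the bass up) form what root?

B

The distinct letter names are A#, B, F#, D#. Arranged as a stack of thirds they read B–D#–F#–A#, so B is the root (a B major seventh chord).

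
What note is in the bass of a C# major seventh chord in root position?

C#

The root of C# major seventh (C#–E#–G#–B#) is C#; that is the bass in root position.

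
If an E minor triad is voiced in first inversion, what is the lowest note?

G

In first inversion the third is lowest. For E minor (E–G–B) that is G.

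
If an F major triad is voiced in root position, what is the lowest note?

F

The root of F major (F–A–C) is F; that is the bass in root position.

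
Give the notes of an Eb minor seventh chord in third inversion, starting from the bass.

Db, Eb, Gb, Bb

Spelling Eb minor seventh: Eb–Gb–Bb–Db. In third inversion the seventh is bass, giving Db, Eb, Gb, Bb from the bottom.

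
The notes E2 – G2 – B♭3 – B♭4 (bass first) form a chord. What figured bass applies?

The notes E, G, Bb stack in thirds as E–G–Bb — an E diminished triad. The bass E is the root, so this is root position: figured 5/3.

5/3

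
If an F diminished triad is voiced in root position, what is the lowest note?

F

In root position the root is lowest. For F diminished (F–Ab–Cb) that is F.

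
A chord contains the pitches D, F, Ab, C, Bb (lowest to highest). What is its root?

The distinct letter names are D, F, Ab, C, Bb. Arranged as a stack of thirds they read Bb–D–F–Ab–C, so Bb is the root (a Bb dominant ninth chord).

Bb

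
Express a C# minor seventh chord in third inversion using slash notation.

Third inversion of C# minor seventh has the seventh (B) in the bass. As a slash chord: C#m7/B.

C#m7/B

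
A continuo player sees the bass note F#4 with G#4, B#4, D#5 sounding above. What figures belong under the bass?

The notes F#, G#, B#, D# stack in thirds as G#–B#–D#–F# — a G# dominant seventh chord. The bass F# is the seventh, so this is third inversion: figured 4/2.

4/2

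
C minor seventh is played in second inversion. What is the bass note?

In second inversion the fifth is lowest. For C minor seventh (C–Eb–G–Bb) that is G.

G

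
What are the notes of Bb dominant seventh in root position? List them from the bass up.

Spelling Bb dominant seventh: Bb–D–F–Ab. In root position the root is bass, giving Bb, D, F, Ab from the bottom.

Bb, D, F, Ab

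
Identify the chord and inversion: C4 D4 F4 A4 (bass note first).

D minor seventh, third inversion

The pitch classes C, D, F, A arrange in thirds as D–F–A–C: a D minor seventh chord.
The lowest note is C, the seventh of the chord, so this is third inversion (figured bass 4/2).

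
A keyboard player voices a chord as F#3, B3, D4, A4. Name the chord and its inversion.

Reducing to letter names: F#, B, D, A. These stack in thirds as B–D–F#–A — a B minor seventh chord.
F# is the fifth of B minor seventh; fifth in the bass means second inversion (figured bass 4/3).

B minor seventh, second inversion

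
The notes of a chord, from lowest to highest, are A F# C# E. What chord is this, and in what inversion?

The pitch classes A, F#, C#, E arrange in thirds as F#–A–C#–E: an F# minor seventh chord.
A is the third of F# minor seventh; third in the bass means first inversion (figured bass 6/5).

F# minor seventh, first inversion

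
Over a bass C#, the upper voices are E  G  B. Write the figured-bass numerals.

7

The notes C#, E, G, B stack in thirds as C#–E–G–B — a C# half-diminished seventh chord. The bass C# is the root, so this is root position: figured 7.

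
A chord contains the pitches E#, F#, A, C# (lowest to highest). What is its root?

E#, F#, A, C# are the tones of an F# minor-major seventh chord (F#–A–C#–E#), making F# the root.

F#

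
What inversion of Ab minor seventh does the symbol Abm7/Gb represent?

third inversion

Abm7/Gb means Ab minor seventh with Gb in the bass. Gb is the seventh of Ab minor seventh (Ab–Cb–Eb–Gb), so this is third inversion.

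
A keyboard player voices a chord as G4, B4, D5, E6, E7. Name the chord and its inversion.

Reducing to letter names: G, B, D, E. These stack in thirds as E–G–B–D — an E minor seventh chord.
G is the third of E minor seventh; third in the bass means first inversion (figured bass 6/5).

E minor seventh, first inversion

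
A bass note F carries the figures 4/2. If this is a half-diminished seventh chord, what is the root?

The figures 4/2 mean the seventh of the chord is in the bass. If F is the seventh of a half-diminished seventh chord, the root is G (chord tones G–Bb–Db–F).

G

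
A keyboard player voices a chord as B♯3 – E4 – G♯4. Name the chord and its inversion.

E augmented, second inversion

The distinct note names are B#, E, G#. Stacked in thirds they read E–G#–B#, which is an augmented triad on E.
B# is the fifth of E augmented; fifth in the bass means second inversion (figured bass 6/4).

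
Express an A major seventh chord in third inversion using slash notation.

Amaj7/G#

Third inversion of A major seventh has the seventh (G#) in the bass. As a slash chord: Amaj7/G#.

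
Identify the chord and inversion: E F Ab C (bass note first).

Reducing to letter names: E, F, Ab, C. These stack in thirds as F–Ab–C–E — an F minor-major seventh chord.
With the seventh (E) in the bass, the chord is in third inversion (figured bass 4/2).

F minor-major seventh, third inversion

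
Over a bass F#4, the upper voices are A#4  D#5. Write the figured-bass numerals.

The notes F#, A#, D# stack in thirds as D#–F#–A# — a D# minor triad. The bass F# is the third, so this is first inversion: figured 6.

6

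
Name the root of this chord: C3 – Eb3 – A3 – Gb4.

The distinct letter names are C, Eb, A, Gb. Arranged as a stack of thirds they read A–C–Eb–Gb, so A is the root (an A diminished seventh chord).

A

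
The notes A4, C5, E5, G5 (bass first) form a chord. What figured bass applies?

The notes A, C, E, G stack in thirds as A–C–E–G — an A minor seventh chord. The bass A is the root, so this is root position: figured 7.

7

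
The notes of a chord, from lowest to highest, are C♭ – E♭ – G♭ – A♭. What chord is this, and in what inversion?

The distinct note names are Cb, Eb, Gb, Ab. Stacked in thirds they read Ab–Cb–Eb–Gb, which is a minor seventh chord on Ab.
With the third (Cb) in the bass, the chord is in first inversion (figured bass 6/5).

Ab minor seventh, first inversion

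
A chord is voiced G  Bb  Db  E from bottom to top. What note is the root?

E

The distinct letter names are G, Bb, Db, E. Arranged as a stack of thirds they read E–G–Bb–Db, so E is the root (an E diminished seventh chord).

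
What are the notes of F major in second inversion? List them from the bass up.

Spelling F major: F–A–C. In second inversion the fifth is bass, giving C, F, A from the bottom.

C, F, A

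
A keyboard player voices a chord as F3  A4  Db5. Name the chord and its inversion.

Db augmented, first inversion

Reducing to letter names: F, A, Db. These stack in thirds as Db–F–A — a Db augmented triad.
The lowest note is F, the third of the chord, so this is first inversion (figured bass 6).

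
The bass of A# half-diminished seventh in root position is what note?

A#

The root of A# half-diminished seventh (A#–C#–E–G#) is A#; that is the bass in root position.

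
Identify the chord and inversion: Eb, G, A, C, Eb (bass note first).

The pitch classes Eb, G, A, C arrange in thirds as A–C–Eb–G: an A half-diminished seventh chord.
Eb is the fifth of A half-diminished seventh; fifth in the bass means second inversion (figured bass 4/3).

A half-diminished seventh, second inversion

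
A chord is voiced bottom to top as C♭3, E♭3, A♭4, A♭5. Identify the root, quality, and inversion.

Ab minor, first inversion

The pitch classes Cb, Eb, Ab arrange in thirds as Ab–Cb–Eb: an Ab minor triad.
Cb is the third of Ab minor; third in the bass means first inversion (figured bass 6).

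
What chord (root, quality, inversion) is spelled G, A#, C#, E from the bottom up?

The pitch classes G, A#, C#, E arrange in thirds as A#–C#–E–G: an A# diminished seventh chord.
G is the seventh of A# diminished seventh; seventh in the bass means third inversion (figured bass 4/2).

A# diminished seventh, third inversion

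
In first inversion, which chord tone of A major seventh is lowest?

C#

A major seventh is A–C#–E–G#. First inversion places the third in the bass: C#.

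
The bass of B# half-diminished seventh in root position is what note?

In root position the root is lowest. For B# half-diminished seventh (B#–D#–F#–A#) that is B#.

B#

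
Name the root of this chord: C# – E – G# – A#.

C#, E, G#, A# are the tones of an A# half-diminished seventh chord (A#–C#–E–G#), making A# the root.

A#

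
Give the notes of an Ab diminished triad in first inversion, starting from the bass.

Spelling Ab diminished: Ab–Cb–Ebb. In first inversion the third is bass, giving Cb, Ebb, Ab from the bottom.

Cb, Ebb, Ab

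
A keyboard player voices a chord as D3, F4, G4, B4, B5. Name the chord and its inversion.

The distinct note names are D, F, G, B. Stacked in thirds they read G–B–D–F, which is a dominant seventh chord on G.
D is the fifth of G dominant seventh; fifth in the bass means second inversion (figured bass 4/3).

G dominant seventh, second inversion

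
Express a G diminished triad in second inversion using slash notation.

Gdim/Db

Second inversion of G diminished has the fifth (Db) in the bass. As a slash chord: Gdim/Db.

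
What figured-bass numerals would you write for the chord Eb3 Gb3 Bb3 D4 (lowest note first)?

7

The notes Eb, Gb, Bb, D stack in thirds as Eb–Gb–Bb–D — an Eb minor-major seventh chord. The bass Eb is the root, so this is root position: figured 7.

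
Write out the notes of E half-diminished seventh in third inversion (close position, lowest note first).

Spelling E half-diminished seventh: E–G–Bb–D. In third inversion the seventh is bass, giving D, E, G, Bb from the bottom.

D, E, G, Bb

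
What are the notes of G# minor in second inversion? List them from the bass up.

The chord tones are G#–B–D#. With the fifth (D#) lowest for second inversion: D#, G#, B.

D#, G#, B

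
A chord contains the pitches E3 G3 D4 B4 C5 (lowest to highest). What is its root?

The distinct letter names are E, G, D, B, C. Arranged as a stack of thirds they read C–E–G–B–D, so C is the root (a C major ninth chord).

C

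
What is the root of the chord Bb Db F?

Bb

The distinct letter names are Bb, Db, F. Arranged as a stack of thirds they read Bb–Db–F, so Bb is the root (a Bb minor triad).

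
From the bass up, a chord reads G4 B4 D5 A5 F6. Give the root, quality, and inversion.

G dominant ninth, root position

The pitch classes G, B, D, A, F arrange in thirds as G–B–D–F–A: a G dominant ninth chord.
G is the root of G dominant ninth; root in the bass means root position.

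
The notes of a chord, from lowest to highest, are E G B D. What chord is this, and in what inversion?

E minor seventh, root position

The distinct note names are E, G, B, D. Stacked in thirds they read E–G–B–D, which is a minor seventh chord on E.
The lowest note is E, the root of the chord, so this is root position (figured bass 7).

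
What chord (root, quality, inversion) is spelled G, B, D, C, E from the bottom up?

The pitch classes G, B, D, C, E arrange in thirds as C–E–G–B–D: a C major ninth chord.
The lowest note is G, the fifth of the chord, so this is second inversion.

C major ninth, second inversion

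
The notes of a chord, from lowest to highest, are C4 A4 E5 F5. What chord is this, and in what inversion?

The distinct note names are C, A, E, F. Stacked in thirds they read F–A–C–E, which is a major seventh chord on F.
C is the fifth of F major seventh; fifth in the bass means second inversion (figured bass 4/3).

F major seventh, second inversion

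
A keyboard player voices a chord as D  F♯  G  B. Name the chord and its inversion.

Reducing to letter names: D, F#, G, B. These stack in thirds as G–B–D–F# — a G major seventh chord.
D is the fifth of G major seventh; fifth in the bass means second inversion (figured bass 4/3).

G major seventh, second inversion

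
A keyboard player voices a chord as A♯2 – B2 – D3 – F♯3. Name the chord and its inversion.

The distinct note names are A#, B, D, F#. Stacked in thirds they read B–D–F#–A#, which is a minor-major seventh chord on B.
The lowest note is A#, the seventh of the chord, so this is third inversion (figured bass 4/2).

B minor-major seventh, third inversion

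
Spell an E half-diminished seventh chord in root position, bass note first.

The chord tones are E–G–Bb–D. With the root (E) lowest for root position: E, G, Bb, D.

E, G, Bb, D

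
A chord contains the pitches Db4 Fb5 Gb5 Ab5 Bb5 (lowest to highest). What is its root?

The distinct letter names are Db, Fb, Gb, Ab, Bb. Arranged as a stack of thirds they read Gb–Bb–Db–Fb–Ab, so Gb is the root (a Gb dominant ninth chord).

Gb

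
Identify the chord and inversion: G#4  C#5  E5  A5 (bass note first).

Reducing to letter names: G#, C#, E, A. These stack in thirds as A–C#–E–G# — an A major seventh chord.
With the seventh (G#) in the bass, the chord is in third inversion (figured bass 4/2).

A major seventh, third inversion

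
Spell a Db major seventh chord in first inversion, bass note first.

F, Ab, C, Db

Db major seventh is Db–F–Ab–C. First inversion puts the third (F) in the bass, with the remaining tones above: F, Ab, C, Db.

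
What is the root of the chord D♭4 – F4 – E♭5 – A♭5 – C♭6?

Reordering Db, F, Eb, Ab, Cb into stacked thirds gives Db–F–Ab–Cb–Eb; the bottom of that stack, Db, is the root.

Db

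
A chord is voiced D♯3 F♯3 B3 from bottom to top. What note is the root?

B

Reordering D#, F#, B into stacked thirds gives B–D#–F#; the bottom of that stack, B, is the root.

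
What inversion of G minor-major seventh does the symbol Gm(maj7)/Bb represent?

first inversion

Gm(maj7)/Bb means G minor-major seventh with Bb in the bass. Bb is the third of G minor-major seventh (G–Bb–D–F#), so this is first inversion.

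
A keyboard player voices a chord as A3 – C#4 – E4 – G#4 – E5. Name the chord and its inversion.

A major seventh, root position

The distinct note names are A, C#, E, G#. Stacked in thirds they read A–C#–E–G#, which is a major seventh chord on A.
With the root (A) in the bass, the chord is in root position (figured bass 7).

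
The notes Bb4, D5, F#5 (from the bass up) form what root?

Bb

Bb, D, F# are the tones of a Bb augmented triad (Bb–D–F#), making Bb the root.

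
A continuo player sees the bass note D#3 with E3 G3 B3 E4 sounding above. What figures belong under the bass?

The notes D#, E, G, B stack in thirds as E–G–B–D# — an E minor-major seventh chord. The bass D# is the seventh, so this is third inversion: figured 4/2.

4/2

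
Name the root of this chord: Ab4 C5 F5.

The distinct letter names are Ab, C, F. Arranged as a stack of thirds they read F–Ab–C, so F is the root (an F minor triad).

F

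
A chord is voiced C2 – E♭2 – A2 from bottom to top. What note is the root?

A

Reordering C, Eb, A into stacked thirds gives A–C–Eb; the bottom of that stack, A, is the root.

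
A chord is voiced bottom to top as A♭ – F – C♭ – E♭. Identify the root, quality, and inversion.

F half-diminished seventh, first inversion

The distinct note names are Ab, F, Cb, Eb. Stacked in thirds they read F–Ab–Cb–Eb, which is a half-diminished seventh chord on F.
With the third (Ab) in the bass, the chord is in first inversion (figured bass 6/5).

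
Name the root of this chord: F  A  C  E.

F

F, A, C, E are the tones of an F major seventh chord (F–A–C–E), making F the root.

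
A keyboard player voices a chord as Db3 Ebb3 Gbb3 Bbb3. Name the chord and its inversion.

Ebb minor-major seventh, third inversion

Reducing to letter names: Db, Ebb, Gbb, Bbb. These stack in thirds as Ebb–Gbb–Bbb–Db — an Ebb minor-major seventh chord.
Db is the seventh of Ebb minor-major seventh; seventh in the bass means third inversion (figured bass 4/2).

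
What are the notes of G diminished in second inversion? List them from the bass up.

Spelling G diminished: G–Bb–Db. In second inversion the fifth is bass, giving Db, G, Bb from the bottom.

Db, G, Bb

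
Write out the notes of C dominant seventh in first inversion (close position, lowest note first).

C dominant seventh is C–E–G–Bb. First inversion puts the third (E) in the bass, with the remaining tones above: E, G, Bb, C.

E, G, Bb, C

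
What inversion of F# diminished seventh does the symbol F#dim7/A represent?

first inversion

F#dim7/A means F# diminished seventh with A in the bass. A is the third of F# diminished seventh (F#–A–C–Eb), so this is first inversion.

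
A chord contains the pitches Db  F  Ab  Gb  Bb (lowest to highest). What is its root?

Gb

The distinct letter names are Db, F, Ab, Gb, Bb. Arranged as a stack of thirds they read Gb–Bb–Db–F–Ab, so Gb is the root (a Gb major ninth chord).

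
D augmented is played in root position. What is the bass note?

D

In root position the root is lowest. For D augmented (D–F#–A#) that is D.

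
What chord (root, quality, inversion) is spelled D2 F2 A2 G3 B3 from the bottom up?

The distinct note names are D, F, A, G, B. Stacked in thirds they read G–B–D–F–A, which is a dominant ninth chord on G.
With the fifth (D) in the bass, the chord is in second inversion.

G dominant ninth, second inversion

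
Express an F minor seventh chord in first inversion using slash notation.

Fm7/Ab

First inversion of F minor seventh has the third (Ab) in the bass. As a slash chord: Fm7/Ab.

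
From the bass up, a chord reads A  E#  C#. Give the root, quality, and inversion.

Reducing to letter names: A, E#, C#. These stack in thirds as A–C#–E# — an A augmented triad.
The lowest note is A, the root of the chord, so this is root position (figured bass 5/3).

A augmented, root position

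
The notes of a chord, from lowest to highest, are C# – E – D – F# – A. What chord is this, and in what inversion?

The pitch classes C#, E, D, F#, A arrange in thirds as D–F#–A–C#–E: a D major ninth chord.
C# is the seventh of D major ninth; seventh in the bass means third inversion.

D major ninth, third inversion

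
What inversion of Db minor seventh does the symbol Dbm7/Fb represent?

Dbm7/Fb means Db minor seventh with Fb in the bass. Fb is the third of Db minor seventh (Db–Fb–Ab–Cb), so this is first inversion.

first inversion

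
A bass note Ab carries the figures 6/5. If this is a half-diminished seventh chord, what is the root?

The figures 6/5 mean the third of the chord is in the bass. If Ab is the third of a half-diminished seventh chord, the root is F (chord tones F–Ab–Cb–Eb).

F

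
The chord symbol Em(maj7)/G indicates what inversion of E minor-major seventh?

first inversion

Em(maj7)/G means E minor-major seventh with G in the bass. G is the third of E minor-major seventh (E–G–B–D#), so this is first inversion.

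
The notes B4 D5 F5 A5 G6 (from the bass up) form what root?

G

B, D, F, A, G are the tones of a G dominant ninth chord (G–B–D–F–A), making G the root.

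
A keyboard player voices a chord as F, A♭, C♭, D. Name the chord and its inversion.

D diminished seventh, first inversion

The pitch classes F, Ab, Cb, D arrange in thirds as D–F–Ab–Cb: a D diminished seventh chord.
F is the third of D diminished seventh; third in the bass means first inversion (figured bass 6/5).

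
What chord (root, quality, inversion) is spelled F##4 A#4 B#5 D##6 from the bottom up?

B# dominant seventh, second inversion

Reducing to letter names: F##, A#, B#, D##. These stack in thirds as B#–D##–F##–A# — a B# dominant seventh chord.
With the fifth (F##) in the bass, the chord is in second inversion (figured bass 4/3).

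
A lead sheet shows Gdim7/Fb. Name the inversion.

Gdim7/Fb means G diminished seventh with Fb in the bass. Fb is the seventh of G diminished seventh (G–Bb–Db–Fb), so this is third inversion.

third inversion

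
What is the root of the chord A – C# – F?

A, C#, F are the tones of an F augmented triad (F–A–C#), making F the root.

F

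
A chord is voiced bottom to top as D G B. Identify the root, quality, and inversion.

G major, second inversion

Reducing to letter names: D, G, B. These stack in thirds as G–B–D — a G major triad.
With the fifth (D) in the bass, the chord is in second inversion (figured bass 6/4).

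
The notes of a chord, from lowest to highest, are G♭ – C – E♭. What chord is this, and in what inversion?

The distinct note names are Gb, C, Eb. Stacked in thirds they read C–Eb–Gb, which is a diminished triad on C.
With the fifth (Gb) in the bass, the chord is in second inversion (figured bass 6/4).

C diminished, second inversion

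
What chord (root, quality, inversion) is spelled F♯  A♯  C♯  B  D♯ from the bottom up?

The distinct note names are F#, A#, C#, B, D#. Stacked in thirds they read B–D#–F#–A#–C#, which is a major ninth chord on B.
The lowest note is F#, the fifth of the chord, so this is second inversion.

B major ninth, second inversion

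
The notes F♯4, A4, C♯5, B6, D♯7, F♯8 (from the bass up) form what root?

The distinct letter names are F#, A, C#, B, D#. Arranged as a stack of thirds they read B–D#–F#–A–C#, so B is the root (a B dominant ninth chord).

B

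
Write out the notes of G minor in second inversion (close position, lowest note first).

D, G, Bb

The chord tones are G–Bb–D. With the fifth (D) lowest for second inversion: D, G, Bb.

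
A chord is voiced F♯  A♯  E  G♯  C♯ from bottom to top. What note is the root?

F#

The distinct letter names are F#, A#, E, G#, C#. Arranged as a stack of thirds they read F#–A#–C#–E–G#, so F# is the root (an F# dominant ninth chord).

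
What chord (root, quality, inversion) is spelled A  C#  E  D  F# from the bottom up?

Reducing to letter names: A, C#, E, D, F#. These stack in thirds as D–F#–A–C#–E — a D major ninth chord.
With the fifth (A) in the bass, the chord is in second inversion.

D major ninth, second inversion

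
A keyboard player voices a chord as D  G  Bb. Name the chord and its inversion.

G minor, second inversion

Reducing to letter names: D, G, Bb. These stack in thirds as G–Bb–D — a G minor triad.
The lowest note is D, the fifth of the chord, so this is second inversion (figured bass 6/4).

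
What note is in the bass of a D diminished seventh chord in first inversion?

The third of D diminished seventh (D–F–Ab–Cb) is F; that is the bass in first inversion.

F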